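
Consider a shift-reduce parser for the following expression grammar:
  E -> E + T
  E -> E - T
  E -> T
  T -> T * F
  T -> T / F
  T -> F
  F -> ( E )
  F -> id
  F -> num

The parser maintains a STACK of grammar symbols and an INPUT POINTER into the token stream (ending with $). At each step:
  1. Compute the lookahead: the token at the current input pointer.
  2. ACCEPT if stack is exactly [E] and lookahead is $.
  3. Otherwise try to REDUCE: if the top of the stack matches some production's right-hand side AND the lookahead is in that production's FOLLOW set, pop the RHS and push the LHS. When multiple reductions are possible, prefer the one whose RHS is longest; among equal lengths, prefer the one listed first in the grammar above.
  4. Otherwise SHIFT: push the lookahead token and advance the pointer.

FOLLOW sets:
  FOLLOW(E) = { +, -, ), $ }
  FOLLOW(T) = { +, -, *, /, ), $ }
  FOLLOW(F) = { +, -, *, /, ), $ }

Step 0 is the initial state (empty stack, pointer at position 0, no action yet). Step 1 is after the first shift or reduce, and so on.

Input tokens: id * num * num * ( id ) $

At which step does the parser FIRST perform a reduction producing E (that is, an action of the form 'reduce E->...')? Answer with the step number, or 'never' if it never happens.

Answer: 17

Derivation:
Step 1: shift id. Stack=[id] ptr=1 lookahead=* remaining=[* num * num * ( id ) $]
Step 2: reduce F->id. Stack=[F] ptr=1 lookahead=* remaining=[* num * num * ( id ) $]
Step 3: reduce T->F. Stack=[T] ptr=1 lookahead=* remaining=[* num * num * ( id ) $]
Step 4: shift *. Stack=[T *] ptr=2 lookahead=num remaining=[num * num * ( id ) $]
Step 5: shift num. Stack=[T * num] ptr=3 lookahead=* remaining=[* num * ( id ) $]
Step 6: reduce F->num. Stack=[T * F] ptr=3 lookahead=* remaining=[* num * ( id ) $]
Step 7: reduce T->T * F. Stack=[T] ptr=3 lookahead=* remaining=[* num * ( id ) $]
Step 8: shift *. Stack=[T *] ptr=4 lookahead=num remaining=[num * ( id ) $]
Step 9: shift num. Stack=[T * num] ptr=5 lookahead=* remaining=[* ( id ) $]
Step 10: reduce F->num. Stack=[T * F] ptr=5 lookahead=* remaining=[* ( id ) $]
Step 11: reduce T->T * F. Stack=[T] ptr=5 lookahead=* remaining=[* ( id ) $]
Step 12: shift *. Stack=[T *] ptr=6 lookahead=( remaining=[( id ) $]
Step 13: shift (. Stack=[T * (] ptr=7 lookahead=id remaining=[id ) $]
Step 14: shift id. Stack=[T * ( id] ptr=8 lookahead=) remaining=[) $]
Step 15: reduce F->id. Stack=[T * ( F] ptr=8 lookahead=) remaining=[) $]
Step 16: reduce T->F. Stack=[T * ( T] ptr=8 lookahead=) remaining=[) $]
Step 17: reduce E->T. Stack=[T * ( E] ptr=8 lookahead=) remaining=[) $]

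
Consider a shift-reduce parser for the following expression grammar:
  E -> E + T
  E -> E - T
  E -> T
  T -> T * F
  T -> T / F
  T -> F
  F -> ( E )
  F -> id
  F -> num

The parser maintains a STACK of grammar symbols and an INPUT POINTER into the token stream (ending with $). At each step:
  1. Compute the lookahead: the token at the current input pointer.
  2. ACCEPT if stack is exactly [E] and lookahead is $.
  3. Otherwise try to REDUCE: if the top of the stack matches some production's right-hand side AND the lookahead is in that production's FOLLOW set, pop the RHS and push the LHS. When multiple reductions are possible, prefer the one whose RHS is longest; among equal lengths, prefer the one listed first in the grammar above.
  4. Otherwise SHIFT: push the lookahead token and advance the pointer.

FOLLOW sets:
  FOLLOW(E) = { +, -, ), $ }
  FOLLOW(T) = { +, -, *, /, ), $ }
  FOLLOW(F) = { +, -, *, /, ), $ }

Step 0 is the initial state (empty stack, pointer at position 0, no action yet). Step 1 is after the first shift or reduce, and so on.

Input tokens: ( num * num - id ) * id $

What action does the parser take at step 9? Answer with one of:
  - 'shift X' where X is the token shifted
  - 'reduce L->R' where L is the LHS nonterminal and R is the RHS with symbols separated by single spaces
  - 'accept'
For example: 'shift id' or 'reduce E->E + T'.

Answer: reduce E->T

Derivation:
Step 1: shift (. Stack=[(] ptr=1 lookahead=num remaining=[num * num - id ) * id $]
Step 2: shift num. Stack=[( num] ptr=2 lookahead=* remaining=[* num - id ) * id $]
Step 3: reduce F->num. Stack=[( F] ptr=2 lookahead=* remaining=[* num - id ) * id $]
Step 4: reduce T->F. Stack=[( T] ptr=2 lookahead=* remaining=[* num - id ) * id $]
Step 5: shift *. Stack=[( T *] ptr=3 lookahead=num remaining=[num - id ) * id $]
Step 6: shift num. Stack=[( T * num] ptr=4 lookahead=- remaining=[- id ) * id $]
Step 7: reduce F->num. Stack=[( T * F] ptr=4 lookahead=- remaining=[- id ) * id $]
Step 8: reduce T->T * F. Stack=[( T] ptr=4 lookahead=- remaining=[- id ) * id $]
Step 9: reduce E->T. Stack=[( E] ptr=4 lookahead=- remaining=[- id ) * id $]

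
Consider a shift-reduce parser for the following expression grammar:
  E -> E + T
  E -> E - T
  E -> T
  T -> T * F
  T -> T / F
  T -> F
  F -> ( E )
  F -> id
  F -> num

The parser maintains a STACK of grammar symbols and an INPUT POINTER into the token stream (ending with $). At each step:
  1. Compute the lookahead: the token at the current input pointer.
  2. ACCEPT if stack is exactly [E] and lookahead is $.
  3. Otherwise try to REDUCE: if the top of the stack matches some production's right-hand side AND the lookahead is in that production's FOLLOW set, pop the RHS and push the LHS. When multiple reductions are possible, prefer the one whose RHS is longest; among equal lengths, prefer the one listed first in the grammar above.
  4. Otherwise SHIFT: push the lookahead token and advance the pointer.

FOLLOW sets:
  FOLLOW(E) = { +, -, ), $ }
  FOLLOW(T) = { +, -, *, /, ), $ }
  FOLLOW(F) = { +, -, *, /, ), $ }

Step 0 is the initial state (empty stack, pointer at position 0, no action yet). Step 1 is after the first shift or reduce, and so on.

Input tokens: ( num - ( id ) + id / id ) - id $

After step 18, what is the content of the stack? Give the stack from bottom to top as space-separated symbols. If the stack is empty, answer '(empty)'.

Answer: ( E + F

Derivation:
Step 1: shift (. Stack=[(] ptr=1 lookahead=num remaining=[num - ( id ) + id / id ) - id $]
Step 2: shift num. Stack=[( num] ptr=2 lookahead=- remaining=[- ( id ) + id / id ) - id $]
Step 3: reduce F->num. Stack=[( F] ptr=2 lookahead=- remaining=[- ( id ) + id / id ) - id $]
Step 4: reduce T->F. Stack=[( T] ptr=2 lookahead=- remaining=[- ( id ) + id / id ) - id $]
Step 5: reduce E->T. Stack=[( E] ptr=2 lookahead=- remaining=[- ( id ) + id / id ) - id $]
Step 6: shift -. Stack=[( E -] ptr=3 lookahead=( remaining=[( id ) + id / id ) - id $]
Step 7: shift (. Stack=[( E - (] ptr=4 lookahead=id remaining=[id ) + id / id ) - id $]
Step 8: shift id. Stack=[( E - ( id] ptr=5 lookahead=) remaining=[) + id / id ) - id $]
Step 9: reduce F->id. Stack=[( E - ( F] ptr=5 lookahead=) remaining=[) + id / id ) - id $]
Step 10: reduce T->F. Stack=[( E - ( T] ptr=5 lookahead=) remaining=[) + id / id ) - id $]
Step 11: reduce E->T. Stack=[( E - ( E] ptr=5 lookahead=) remaining=[) + id / id ) - id $]
Step 12: shift ). Stack=[( E - ( E )] ptr=6 lookahead=+ remaining=[+ id / id ) - id $]
Step 13: reduce F->( E ). Stack=[( E - F] ptr=6 lookahead=+ remaining=[+ id / id ) - id $]
Step 14: reduce T->F. Stack=[( E - T] ptr=6 lookahead=+ remaining=[+ id / id ) - id $]
Step 15: reduce E->E - T. Stack=[( E] ptr=6 lookahead=+ remaining=[+ id / id ) - id $]
Step 16: shift +. Stack=[( E +] ptr=7 lookahead=id remaining=[id / id ) - id $]
Step 17: shift id. Stack=[( E + id] ptr=8 lookahead=/ remaining=[/ id ) - id $]
Step 18: reduce F->id. Stack=[( E + F] ptr=8 lookahead=/ remaining=[/ id ) - id $]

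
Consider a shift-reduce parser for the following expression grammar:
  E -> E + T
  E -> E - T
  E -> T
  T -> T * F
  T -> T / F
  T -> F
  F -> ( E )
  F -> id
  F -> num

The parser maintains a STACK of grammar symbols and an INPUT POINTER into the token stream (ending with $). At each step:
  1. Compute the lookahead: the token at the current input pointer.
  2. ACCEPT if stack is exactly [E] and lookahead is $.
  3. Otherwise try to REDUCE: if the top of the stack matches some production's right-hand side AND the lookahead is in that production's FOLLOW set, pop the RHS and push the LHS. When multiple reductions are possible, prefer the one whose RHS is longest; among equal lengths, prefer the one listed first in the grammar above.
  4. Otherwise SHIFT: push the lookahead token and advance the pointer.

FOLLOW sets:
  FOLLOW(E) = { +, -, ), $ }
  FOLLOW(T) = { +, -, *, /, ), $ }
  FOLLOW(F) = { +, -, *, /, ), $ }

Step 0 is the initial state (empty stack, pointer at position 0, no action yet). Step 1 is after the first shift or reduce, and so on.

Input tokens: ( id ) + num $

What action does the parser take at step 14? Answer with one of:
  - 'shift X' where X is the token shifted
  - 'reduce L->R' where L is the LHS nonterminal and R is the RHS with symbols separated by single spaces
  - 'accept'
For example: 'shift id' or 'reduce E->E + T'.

Step 1: shift (. Stack=[(] ptr=1 lookahead=id remaining=[id ) + num $]
Step 2: shift id. Stack=[( id] ptr=2 lookahead=) remaining=[) + num $]
Step 3: reduce F->id. Stack=[( F] ptr=2 lookahead=) remaining=[) + num $]
Step 4: reduce T->F. Stack=[( T] ptr=2 lookahead=) remaining=[) + num $]
Step 5: reduce E->T. Stack=[( E] ptr=2 lookahead=) remaining=[) + num $]
Step 6: shift ). Stack=[( E )] ptr=3 lookahead=+ remaining=[+ num $]
Step 7: reduce F->( E ). Stack=[F] ptr=3 lookahead=+ remaining=[+ num $]
Step 8: reduce T->F. Stack=[T] ptr=3 lookahead=+ remaining=[+ num $]
Step 9: reduce E->T. Stack=[E] ptr=3 lookahead=+ remaining=[+ num $]
Step 10: shift +. Stack=[E +] ptr=4 lookahead=num remaining=[num $]
Step 11: shift num. Stack=[E + num] ptr=5 lookahead=$ remaining=[$]
Step 12: reduce F->num. Stack=[E + F] ptr=5 lookahead=$ remaining=[$]
Step 13: reduce T->F. Stack=[E + T] ptr=5 lookahead=$ remaining=[$]
Step 14: reduce E->E + T. Stack=[E] ptr=5 lookahead=$ remaining=[$]

Answer: reduce E->E + T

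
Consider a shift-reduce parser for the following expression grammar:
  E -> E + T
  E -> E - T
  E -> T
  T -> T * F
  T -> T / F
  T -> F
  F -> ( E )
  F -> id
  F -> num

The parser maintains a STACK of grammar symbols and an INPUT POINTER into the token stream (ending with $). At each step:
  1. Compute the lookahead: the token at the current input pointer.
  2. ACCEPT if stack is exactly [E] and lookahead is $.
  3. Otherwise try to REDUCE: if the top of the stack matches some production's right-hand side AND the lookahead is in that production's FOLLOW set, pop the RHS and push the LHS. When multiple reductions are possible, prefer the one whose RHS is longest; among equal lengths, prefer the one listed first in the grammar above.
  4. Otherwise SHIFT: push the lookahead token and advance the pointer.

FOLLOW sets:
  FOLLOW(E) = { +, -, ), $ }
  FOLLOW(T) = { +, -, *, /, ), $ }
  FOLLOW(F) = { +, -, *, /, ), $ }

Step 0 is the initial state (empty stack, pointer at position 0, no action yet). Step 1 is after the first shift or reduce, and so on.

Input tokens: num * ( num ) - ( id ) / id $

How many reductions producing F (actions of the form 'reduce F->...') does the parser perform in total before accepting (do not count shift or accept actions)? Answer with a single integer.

Step 1: shift num. Stack=[num] ptr=1 lookahead=* remaining=[* ( num ) - ( id ) / id $]
Step 2: reduce F->num. Stack=[F] ptr=1 lookahead=* remaining=[* ( num ) - ( id ) / id $]
Step 3: reduce T->F. Stack=[T] ptr=1 lookahead=* remaining=[* ( num ) - ( id ) / id $]
Step 4: shift *. Stack=[T *] ptr=2 lookahead=( remaining=[( num ) - ( id ) / id $]
Step 5: shift (. Stack=[T * (] ptr=3 lookahead=num remaining=[num ) - ( id ) / id $]
Step 6: shift num. Stack=[T * ( num] ptr=4 lookahead=) remaining=[) - ( id ) / id $]
Step 7: reduce F->num. Stack=[T * ( F] ptr=4 lookahead=) remaining=[) - ( id ) / id $]
Step 8: reduce T->F. Stack=[T * ( T] ptr=4 lookahead=) remaining=[) - ( id ) / id $]
Step 9: reduce E->T. Stack=[T * ( E] ptr=4 lookahead=) remaining=[) - ( id ) / id $]
Step 10: shift ). Stack=[T * ( E )] ptr=5 lookahead=- remaining=[- ( id ) / id $]
Step 11: reduce F->( E ). Stack=[T * F] ptr=5 lookahead=- remaining=[- ( id ) / id $]
Step 12: reduce T->T * F. Stack=[T] ptr=5 lookahead=- remaining=[- ( id ) / id $]
Step 13: reduce E->T. Stack=[E] ptr=5 lookahead=- remaining=[- ( id ) / id $]
Step 14: shift -. Stack=[E -] ptr=6 lookahead=( remaining=[( id ) / id $]
Step 15: shift (. Stack=[E - (] ptr=7 lookahead=id remaining=[id ) / id $]
Step 16: shift id. Stack=[E - ( id] ptr=8 lookahead=) remaining=[) / id $]
Step 17: reduce F->id. Stack=[E - ( F] ptr=8 lookahead=) remaining=[) / id $]
Step 18: reduce T->F. Stack=[E - ( T] ptr=8 lookahead=) remaining=[) / id $]
Step 19: reduce E->T. Stack=[E - ( E] ptr=8 lookahead=) remaining=[) / id $]
Step 20: shift ). Stack=[E - ( E )] ptr=9 lookahead=/ remaining=[/ id $]
Step 21: reduce F->( E ). Stack=[E - F] ptr=9 lookahead=/ remaining=[/ id $]
Step 22: reduce T->F. Stack=[E - T] ptr=9 lookahead=/ remaining=[/ id $]
Step 23: shift /. Stack=[E - T /] ptr=10 lookahead=id remaining=[id $]
Step 24: shift id. Stack=[E - T / id] ptr=11 lookahead=$ remaining=[$]
Step 25: reduce F->id. Stack=[E - T / F] ptr=11 lookahead=$ remaining=[$]
Step 26: reduce T->T / F. Stack=[E - T] ptr=11 lookahead=$ remaining=[$]
Step 27: reduce E->E - T. Stack=[E] ptr=11 lookahead=$ remaining=[$]
Step 28: accept. Stack=[E] ptr=11 lookahead=$ remaining=[$]

Answer: 6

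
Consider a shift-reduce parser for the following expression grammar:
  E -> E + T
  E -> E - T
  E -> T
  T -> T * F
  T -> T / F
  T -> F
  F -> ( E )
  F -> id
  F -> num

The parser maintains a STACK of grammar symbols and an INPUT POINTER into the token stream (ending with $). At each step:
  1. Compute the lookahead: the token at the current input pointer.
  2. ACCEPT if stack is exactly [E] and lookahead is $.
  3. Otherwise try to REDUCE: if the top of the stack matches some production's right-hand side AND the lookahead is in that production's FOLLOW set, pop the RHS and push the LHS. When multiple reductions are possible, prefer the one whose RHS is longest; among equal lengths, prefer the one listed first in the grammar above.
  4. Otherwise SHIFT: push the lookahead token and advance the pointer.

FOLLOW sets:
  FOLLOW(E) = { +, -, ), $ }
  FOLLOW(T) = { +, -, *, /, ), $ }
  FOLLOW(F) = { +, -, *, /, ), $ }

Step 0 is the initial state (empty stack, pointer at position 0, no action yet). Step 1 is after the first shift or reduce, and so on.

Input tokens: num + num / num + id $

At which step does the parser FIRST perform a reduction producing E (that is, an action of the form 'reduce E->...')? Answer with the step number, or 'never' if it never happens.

Answer: 4

Derivation:
Step 1: shift num. Stack=[num] ptr=1 lookahead=+ remaining=[+ num / num + id $]
Step 2: reduce F->num. Stack=[F] ptr=1 lookahead=+ remaining=[+ num / num + id $]
Step 3: reduce T->F. Stack=[T] ptr=1 lookahead=+ remaining=[+ num / num + id $]
Step 4: reduce E->T. Stack=[E] ptr=1 lookahead=+ remaining=[+ num / num + id $]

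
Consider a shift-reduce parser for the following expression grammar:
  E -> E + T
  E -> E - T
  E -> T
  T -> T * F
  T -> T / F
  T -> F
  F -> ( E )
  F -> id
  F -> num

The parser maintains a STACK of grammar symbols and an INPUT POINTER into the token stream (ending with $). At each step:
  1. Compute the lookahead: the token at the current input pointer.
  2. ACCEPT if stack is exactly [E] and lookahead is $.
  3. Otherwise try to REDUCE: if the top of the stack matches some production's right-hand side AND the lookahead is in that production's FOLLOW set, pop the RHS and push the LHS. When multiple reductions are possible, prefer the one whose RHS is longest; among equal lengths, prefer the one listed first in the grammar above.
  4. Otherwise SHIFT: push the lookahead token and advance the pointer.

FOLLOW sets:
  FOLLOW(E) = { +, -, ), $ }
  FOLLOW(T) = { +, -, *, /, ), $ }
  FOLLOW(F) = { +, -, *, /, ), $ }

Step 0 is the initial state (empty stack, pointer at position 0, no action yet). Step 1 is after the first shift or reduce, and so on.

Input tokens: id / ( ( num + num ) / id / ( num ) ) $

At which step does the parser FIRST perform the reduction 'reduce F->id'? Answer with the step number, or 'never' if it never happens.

Step 1: shift id. Stack=[id] ptr=1 lookahead=/ remaining=[/ ( ( num + num ) / id / ( num ) ) $]
Step 2: reduce F->id. Stack=[F] ptr=1 lookahead=/ remaining=[/ ( ( num + num ) / id / ( num ) ) $]

Answer: 2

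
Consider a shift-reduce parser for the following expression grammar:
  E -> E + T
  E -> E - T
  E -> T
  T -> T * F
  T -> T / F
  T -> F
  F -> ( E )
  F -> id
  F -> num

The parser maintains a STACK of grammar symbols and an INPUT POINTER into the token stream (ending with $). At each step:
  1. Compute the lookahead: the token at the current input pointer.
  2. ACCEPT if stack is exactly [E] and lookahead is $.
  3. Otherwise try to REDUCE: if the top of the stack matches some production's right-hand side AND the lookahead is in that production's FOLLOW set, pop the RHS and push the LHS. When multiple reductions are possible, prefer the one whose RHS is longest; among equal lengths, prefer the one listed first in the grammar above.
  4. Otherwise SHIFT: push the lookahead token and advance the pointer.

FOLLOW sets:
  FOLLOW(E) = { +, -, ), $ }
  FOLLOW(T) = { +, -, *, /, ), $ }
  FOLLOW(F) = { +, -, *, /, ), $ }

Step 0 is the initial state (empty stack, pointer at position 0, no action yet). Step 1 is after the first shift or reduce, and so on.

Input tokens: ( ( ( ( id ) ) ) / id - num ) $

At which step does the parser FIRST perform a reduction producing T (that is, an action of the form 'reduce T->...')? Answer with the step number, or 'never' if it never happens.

Answer: 7

Derivation:
Step 1: shift (. Stack=[(] ptr=1 lookahead=( remaining=[( ( ( id ) ) ) / id - num ) $]
Step 2: shift (. Stack=[( (] ptr=2 lookahead=( remaining=[( ( id ) ) ) / id - num ) $]
Step 3: shift (. Stack=[( ( (] ptr=3 lookahead=( remaining=[( id ) ) ) / id - num ) $]
Step 4: shift (. Stack=[( ( ( (] ptr=4 lookahead=id remaining=[id ) ) ) / id - num ) $]
Step 5: shift id. Stack=[( ( ( ( id] ptr=5 lookahead=) remaining=[) ) ) / id - num ) $]
Step 6: reduce F->id. Stack=[( ( ( ( F] ptr=5 lookahead=) remaining=[) ) ) / id - num ) $]
Step 7: reduce T->F. Stack=[( ( ( ( T] ptr=5 lookahead=) remaining=[) ) ) / id - num ) $]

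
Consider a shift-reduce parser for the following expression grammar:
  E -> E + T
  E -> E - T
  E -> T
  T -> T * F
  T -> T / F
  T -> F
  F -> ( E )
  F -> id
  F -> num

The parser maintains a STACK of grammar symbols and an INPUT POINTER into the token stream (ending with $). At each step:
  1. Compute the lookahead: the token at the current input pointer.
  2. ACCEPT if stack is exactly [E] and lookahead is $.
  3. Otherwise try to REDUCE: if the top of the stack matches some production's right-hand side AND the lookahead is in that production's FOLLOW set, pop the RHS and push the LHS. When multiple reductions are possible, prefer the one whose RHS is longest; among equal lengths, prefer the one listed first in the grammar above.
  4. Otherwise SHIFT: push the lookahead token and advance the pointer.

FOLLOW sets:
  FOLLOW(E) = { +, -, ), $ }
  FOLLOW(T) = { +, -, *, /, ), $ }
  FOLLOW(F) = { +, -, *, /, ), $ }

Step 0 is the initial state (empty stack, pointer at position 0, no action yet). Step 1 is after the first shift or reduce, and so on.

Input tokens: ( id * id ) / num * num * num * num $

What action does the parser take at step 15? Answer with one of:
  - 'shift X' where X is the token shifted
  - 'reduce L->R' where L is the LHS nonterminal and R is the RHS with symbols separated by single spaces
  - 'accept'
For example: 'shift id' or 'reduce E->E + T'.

Step 1: shift (. Stack=[(] ptr=1 lookahead=id remaining=[id * id ) / num * num * num * num $]
Step 2: shift id. Stack=[( id] ptr=2 lookahead=* remaining=[* id ) / num * num * num * num $]
Step 3: reduce F->id. Stack=[( F] ptr=2 lookahead=* remaining=[* id ) / num * num * num * num $]
Step 4: reduce T->F. Stack=[( T] ptr=2 lookahead=* remaining=[* id ) / num * num * num * num $]
Step 5: shift *. Stack=[( T *] ptr=3 lookahead=id remaining=[id ) / num * num * num * num $]
Step 6: shift id. Stack=[( T * id] ptr=4 lookahead=) remaining=[) / num * num * num * num $]
Step 7: reduce F->id. Stack=[( T * F] ptr=4 lookahead=) remaining=[) / num * num * num * num $]
Step 8: reduce T->T * F. Stack=[( T] ptr=4 lookahead=) remaining=[) / num * num * num * num $]
Step 9: reduce E->T. Stack=[( E] ptr=4 lookahead=) remaining=[) / num * num * num * num $]
Step 10: shift ). Stack=[( E )] ptr=5 lookahead=/ remaining=[/ num * num * num * num $]
Step 11: reduce F->( E ). Stack=[F] ptr=5 lookahead=/ remaining=[/ num * num * num * num $]
Step 12: reduce T->F. Stack=[T] ptr=5 lookahead=/ remaining=[/ num * num * num * num $]
Step 13: shift /. Stack=[T /] ptr=6 lookahead=num remaining=[num * num * num * num $]
Step 14: shift num. Stack=[T / num] ptr=7 lookahead=* remaining=[* num * num * num $]
Step 15: reduce F->num. Stack=[T / F] ptr=7 lookahead=* remaining=[* num * num * num $]

Answer: reduce F->num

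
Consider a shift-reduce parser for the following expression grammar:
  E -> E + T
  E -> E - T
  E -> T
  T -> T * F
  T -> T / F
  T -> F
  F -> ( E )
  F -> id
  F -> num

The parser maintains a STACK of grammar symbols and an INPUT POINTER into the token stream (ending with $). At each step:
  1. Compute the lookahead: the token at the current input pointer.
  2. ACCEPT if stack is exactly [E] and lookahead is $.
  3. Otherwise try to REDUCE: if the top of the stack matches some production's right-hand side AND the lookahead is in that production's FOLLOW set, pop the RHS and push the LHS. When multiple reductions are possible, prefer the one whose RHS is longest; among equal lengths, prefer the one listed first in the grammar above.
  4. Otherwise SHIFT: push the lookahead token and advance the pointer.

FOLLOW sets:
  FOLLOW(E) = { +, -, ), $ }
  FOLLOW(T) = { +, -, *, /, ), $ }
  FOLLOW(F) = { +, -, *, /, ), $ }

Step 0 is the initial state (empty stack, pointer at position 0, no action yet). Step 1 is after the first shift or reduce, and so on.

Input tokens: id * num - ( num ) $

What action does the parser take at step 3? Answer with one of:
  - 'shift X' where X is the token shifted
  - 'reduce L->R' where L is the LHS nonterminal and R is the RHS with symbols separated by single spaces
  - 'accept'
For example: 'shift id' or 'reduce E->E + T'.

Step 1: shift id. Stack=[id] ptr=1 lookahead=* remaining=[* num - ( num ) $]
Step 2: reduce F->id. Stack=[F] ptr=1 lookahead=* remaining=[* num - ( num ) $]
Step 3: reduce T->F. Stack=[T] ptr=1 lookahead=* remaining=[* num - ( num ) $]

Answer: reduce T->F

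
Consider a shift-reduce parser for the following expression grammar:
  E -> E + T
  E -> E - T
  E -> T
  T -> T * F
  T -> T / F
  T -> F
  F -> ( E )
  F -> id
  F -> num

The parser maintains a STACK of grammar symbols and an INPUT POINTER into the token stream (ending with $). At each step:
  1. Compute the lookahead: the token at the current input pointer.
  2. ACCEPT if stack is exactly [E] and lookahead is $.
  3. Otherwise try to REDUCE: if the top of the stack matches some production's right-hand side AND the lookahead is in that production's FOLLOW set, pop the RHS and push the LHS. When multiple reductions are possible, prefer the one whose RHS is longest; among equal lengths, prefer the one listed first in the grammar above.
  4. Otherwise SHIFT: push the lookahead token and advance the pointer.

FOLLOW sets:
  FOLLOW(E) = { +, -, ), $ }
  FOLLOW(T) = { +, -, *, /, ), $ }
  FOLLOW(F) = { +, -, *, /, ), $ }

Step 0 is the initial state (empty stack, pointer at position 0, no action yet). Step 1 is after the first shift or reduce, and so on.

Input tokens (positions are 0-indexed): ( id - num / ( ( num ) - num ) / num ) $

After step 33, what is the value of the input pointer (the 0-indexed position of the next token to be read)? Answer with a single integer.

Step 1: shift (. Stack=[(] ptr=1 lookahead=id remaining=[id - num / ( ( num ) - num ) / num ) $]
Step 2: shift id. Stack=[( id] ptr=2 lookahead=- remaining=[- num / ( ( num ) - num ) / num ) $]
Step 3: reduce F->id. Stack=[( F] ptr=2 lookahead=- remaining=[- num / ( ( num ) - num ) / num ) $]
Step 4: reduce T->F. Stack=[( T] ptr=2 lookahead=- remaining=[- num / ( ( num ) - num ) / num ) $]
Step 5: reduce E->T. Stack=[( E] ptr=2 lookahead=- remaining=[- num / ( ( num ) - num ) / num ) $]
Step 6: shift -. Stack=[( E -] ptr=3 lookahead=num remaining=[num / ( ( num ) - num ) / num ) $]
Step 7: shift num. Stack=[( E - num] ptr=4 lookahead=/ remaining=[/ ( ( num ) - num ) / num ) $]
Step 8: reduce F->num. Stack=[( E - F] ptr=4 lookahead=/ remaining=[/ ( ( num ) - num ) / num ) $]
Step 9: reduce T->F. Stack=[( E - T] ptr=4 lookahead=/ remaining=[/ ( ( num ) - num ) / num ) $]
Step 10: shift /. Stack=[( E - T /] ptr=5 lookahead=( remaining=[( ( num ) - num ) / num ) $]
Step 11: shift (. Stack=[( E - T / (] ptr=6 lookahead=( remaining=[( num ) - num ) / num ) $]
Step 12: shift (. Stack=[( E - T / ( (] ptr=7 lookahead=num remaining=[num ) - num ) / num ) $]
Step 13: shift num. Stack=[( E - T / ( ( num] ptr=8 lookahead=) remaining=[) - num ) / num ) $]
Step 14: reduce F->num. Stack=[( E - T / ( ( F] ptr=8 lookahead=) remaining=[) - num ) / num ) $]
Step 15: reduce T->F. Stack=[( E - T / ( ( T] ptr=8 lookahead=) remaining=[) - num ) / num ) $]
Step 16: reduce E->T. Stack=[( E - T / ( ( E] ptr=8 lookahead=) remaining=[) - num ) / num ) $]
Step 17: shift ). Stack=[( E - T / ( ( E )] ptr=9 lookahead=- remaining=[- num ) / num ) $]
Step 18: reduce F->( E ). Stack=[( E - T / ( F] ptr=9 lookahead=- remaining=[- num ) / num ) $]
Step 19: reduce T->F. Stack=[( E - T / ( T] ptr=9 lookahead=- remaining=[- num ) / num ) $]
Step 20: reduce E->T. Stack=[( E - T / ( E] ptr=9 lookahead=- remaining=[- num ) / num ) $]
Step 21: shift -. Stack=[( E - T / ( E -] ptr=10 lookahead=num remaining=[num ) / num ) $]
Step 22: shift num. Stack=[( E - T / ( E - num] ptr=11 lookahead=) remaining=[) / num ) $]
Step 23: reduce F->num. Stack=[( E - T / ( E - F] ptr=11 lookahead=) remaining=[) / num ) $]
Step 24: reduce T->F. Stack=[( E - T / ( E - T] ptr=11 lookahead=) remaining=[) / num ) $]
Step 25: reduce E->E - T. Stack=[( E - T / ( E] ptr=11 lookahead=) remaining=[) / num ) $]
Step 26: shift ). Stack=[( E - T / ( E )] ptr=12 lookahead=/ remaining=[/ num ) $]
Step 27: reduce F->( E ). Stack=[( E - T / F] ptr=12 lookahead=/ remaining=[/ num ) $]
Step 28: reduce T->T / F. Stack=[( E - T] ptr=12 lookahead=/ remaining=[/ num ) $]
Step 29: shift /. Stack=[( E - T /] ptr=13 lookahead=num remaining=[num ) $]
Step 30: shift num. Stack=[( E - T / num] ptr=14 lookahead=) remaining=[) $]
Step 31: reduce F->num. Stack=[( E - T / F] ptr=14 lookahead=) remaining=[) $]
Step 32: reduce T->T / F. Stack=[( E - T] ptr=14 lookahead=) remaining=[) $]
Step 33: reduce E->E - T. Stack=[( E] ptr=14 lookahead=) remaining=[) $]

Answer: 14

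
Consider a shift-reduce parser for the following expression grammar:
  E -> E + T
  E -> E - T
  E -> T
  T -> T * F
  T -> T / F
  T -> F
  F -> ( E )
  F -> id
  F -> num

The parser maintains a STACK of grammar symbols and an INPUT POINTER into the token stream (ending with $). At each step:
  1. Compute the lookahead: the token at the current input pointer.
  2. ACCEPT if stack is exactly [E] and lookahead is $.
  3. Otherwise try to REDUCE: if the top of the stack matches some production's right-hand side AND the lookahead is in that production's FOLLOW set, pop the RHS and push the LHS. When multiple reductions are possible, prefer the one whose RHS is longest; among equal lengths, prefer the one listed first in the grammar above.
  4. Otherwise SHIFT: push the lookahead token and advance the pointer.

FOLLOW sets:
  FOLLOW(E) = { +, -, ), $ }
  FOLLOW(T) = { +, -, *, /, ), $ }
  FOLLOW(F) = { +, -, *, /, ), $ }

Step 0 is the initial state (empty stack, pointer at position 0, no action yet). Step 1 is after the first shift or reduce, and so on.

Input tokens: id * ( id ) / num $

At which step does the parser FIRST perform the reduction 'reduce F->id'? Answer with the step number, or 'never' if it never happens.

Step 1: shift id. Stack=[id] ptr=1 lookahead=* remaining=[* ( id ) / num $]
Step 2: reduce F->id. Stack=[F] ptr=1 lookahead=* remaining=[* ( id ) / num $]

Answer: 2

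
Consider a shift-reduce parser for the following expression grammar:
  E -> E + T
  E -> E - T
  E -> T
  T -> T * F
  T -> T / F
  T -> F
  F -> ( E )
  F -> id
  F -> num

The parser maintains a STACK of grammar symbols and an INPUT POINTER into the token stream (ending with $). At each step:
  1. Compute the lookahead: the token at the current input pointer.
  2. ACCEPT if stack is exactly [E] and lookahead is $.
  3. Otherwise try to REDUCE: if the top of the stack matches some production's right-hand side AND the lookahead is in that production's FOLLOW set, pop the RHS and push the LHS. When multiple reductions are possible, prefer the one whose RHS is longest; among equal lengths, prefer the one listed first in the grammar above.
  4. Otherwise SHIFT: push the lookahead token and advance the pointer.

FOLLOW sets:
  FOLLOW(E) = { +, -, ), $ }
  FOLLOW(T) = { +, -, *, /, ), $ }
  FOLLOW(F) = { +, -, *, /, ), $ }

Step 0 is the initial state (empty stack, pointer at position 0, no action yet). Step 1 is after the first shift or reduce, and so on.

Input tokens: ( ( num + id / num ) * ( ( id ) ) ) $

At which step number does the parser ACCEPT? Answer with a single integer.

Step 1: shift (. Stack=[(] ptr=1 lookahead=( remaining=[( num + id / num ) * ( ( id ) ) ) $]
Step 2: shift (. Stack=[( (] ptr=2 lookahead=num remaining=[num + id / num ) * ( ( id ) ) ) $]
Step 3: shift num. Stack=[( ( num] ptr=3 lookahead=+ remaining=[+ id / num ) * ( ( id ) ) ) $]
Step 4: reduce F->num. Stack=[( ( F] ptr=3 lookahead=+ remaining=[+ id / num ) * ( ( id ) ) ) $]
Step 5: reduce T->F. Stack=[( ( T] ptr=3 lookahead=+ remaining=[+ id / num ) * ( ( id ) ) ) $]
Step 6: reduce E->T. Stack=[( ( E] ptr=3 lookahead=+ remaining=[+ id / num ) * ( ( id ) ) ) $]
Step 7: shift +. Stack=[( ( E +] ptr=4 lookahead=id remaining=[id / num ) * ( ( id ) ) ) $]
Step 8: shift id. Stack=[( ( E + id] ptr=5 lookahead=/ remaining=[/ num ) * ( ( id ) ) ) $]
Step 9: reduce F->id. Stack=[( ( E + F] ptr=5 lookahead=/ remaining=[/ num ) * ( ( id ) ) ) $]
Step 10: reduce T->F. Stack=[( ( E + T] ptr=5 lookahead=/ remaining=[/ num ) * ( ( id ) ) ) $]
Step 11: shift /. Stack=[( ( E + T /] ptr=6 lookahead=num remaining=[num ) * ( ( id ) ) ) $]
Step 12: shift num. Stack=[( ( E + T / num] ptr=7 lookahead=) remaining=[) * ( ( id ) ) ) $]
Step 13: reduce F->num. Stack=[( ( E + T / F] ptr=7 lookahead=) remaining=[) * ( ( id ) ) ) $]
Step 14: reduce T->T / F. Stack=[( ( E + T] ptr=7 lookahead=) remaining=[) * ( ( id ) ) ) $]
Step 15: reduce E->E + T. Stack=[( ( E] ptr=7 lookahead=) remaining=[) * ( ( id ) ) ) $]
Step 16: shift ). Stack=[( ( E )] ptr=8 lookahead=* remaining=[* ( ( id ) ) ) $]
Step 17: reduce F->( E ). Stack=[( F] ptr=8 lookahead=* remaining=[* ( ( id ) ) ) $]
Step 18: reduce T->F. Stack=[( T] ptr=8 lookahead=* remaining=[* ( ( id ) ) ) $]
Step 19: shift *. Stack=[( T *] ptr=9 lookahead=( remaining=[( ( id ) ) ) $]
Step 20: shift (. Stack=[( T * (] ptr=10 lookahead=( remaining=[( id ) ) ) $]
Step 21: shift (. Stack=[( T * ( (] ptr=11 lookahead=id remaining=[id ) ) ) $]
Step 22: shift id. Stack=[( T * ( ( id] ptr=12 lookahead=) remaining=[) ) ) $]
Step 23: reduce F->id. Stack=[( T * ( ( F] ptr=12 lookahead=) remaining=[) ) ) $]
Step 24: reduce T->F. Stack=[( T * ( ( T] ptr=12 lookahead=) remaining=[) ) ) $]
Step 25: reduce E->T. Stack=[( T * ( ( E] ptr=12 lookahead=) remaining=[) ) ) $]
Step 26: shift ). Stack=[( T * ( ( E )] ptr=13 lookahead=) remaining=[) ) $]
Step 27: reduce F->( E ). Stack=[( T * ( F] ptr=13 lookahead=) remaining=[) ) $]
Step 28: reduce T->F. Stack=[( T * ( T] ptr=13 lookahead=) remaining=[) ) $]
Step 29: reduce E->T. Stack=[( T * ( E] ptr=13 lookahead=) remaining=[) ) $]
Step 30: shift ). Stack=[( T * ( E )] ptr=14 lookahead=) remaining=[) $]
Step 31: reduce F->( E ). Stack=[( T * F] ptr=14 lookahead=) remaining=[) $]
Step 32: reduce T->T * F. Stack=[( T] ptr=14 lookahead=) remaining=[) $]
Step 33: reduce E->T. Stack=[( E] ptr=14 lookahead=) remaining=[) $]
Step 34: shift ). Stack=[( E )] ptr=15 lookahead=$ remaining=[$]
Step 35: reduce F->( E ). Stack=[F] ptr=15 lookahead=$ remaining=[$]
Step 36: reduce T->F. Stack=[T] ptr=15 lookahead=$ remaining=[$]
Step 37: reduce E->T. Stack=[E] ptr=15 lookahead=$ remaining=[$]
Step 38: accept. Stack=[E] ptr=15 lookahead=$ remaining=[$]

Answer: 38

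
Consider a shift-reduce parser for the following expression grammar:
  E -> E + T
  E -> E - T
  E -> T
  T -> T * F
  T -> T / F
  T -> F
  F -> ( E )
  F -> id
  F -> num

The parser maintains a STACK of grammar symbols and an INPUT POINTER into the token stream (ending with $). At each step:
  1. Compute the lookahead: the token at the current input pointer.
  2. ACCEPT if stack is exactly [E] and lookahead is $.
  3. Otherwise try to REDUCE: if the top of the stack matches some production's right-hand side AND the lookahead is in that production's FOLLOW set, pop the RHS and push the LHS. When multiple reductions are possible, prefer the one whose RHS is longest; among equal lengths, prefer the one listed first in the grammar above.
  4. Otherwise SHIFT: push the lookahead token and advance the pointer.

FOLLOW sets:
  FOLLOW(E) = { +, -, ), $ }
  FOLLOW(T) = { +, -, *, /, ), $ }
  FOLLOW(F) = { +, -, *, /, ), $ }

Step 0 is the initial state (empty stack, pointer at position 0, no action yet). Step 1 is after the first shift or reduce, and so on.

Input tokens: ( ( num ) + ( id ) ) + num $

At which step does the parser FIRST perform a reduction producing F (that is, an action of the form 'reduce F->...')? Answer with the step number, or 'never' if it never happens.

Answer: 4

Derivation:
Step 1: shift (. Stack=[(] ptr=1 lookahead=( remaining=[( num ) + ( id ) ) + num $]
Step 2: shift (. Stack=[( (] ptr=2 lookahead=num remaining=[num ) + ( id ) ) + num $]
Step 3: shift num. Stack=[( ( num] ptr=3 lookahead=) remaining=[) + ( id ) ) + num $]
Step 4: reduce F->num. Stack=[( ( F] ptr=3 lookahead=) remaining=[) + ( id ) ) + num $]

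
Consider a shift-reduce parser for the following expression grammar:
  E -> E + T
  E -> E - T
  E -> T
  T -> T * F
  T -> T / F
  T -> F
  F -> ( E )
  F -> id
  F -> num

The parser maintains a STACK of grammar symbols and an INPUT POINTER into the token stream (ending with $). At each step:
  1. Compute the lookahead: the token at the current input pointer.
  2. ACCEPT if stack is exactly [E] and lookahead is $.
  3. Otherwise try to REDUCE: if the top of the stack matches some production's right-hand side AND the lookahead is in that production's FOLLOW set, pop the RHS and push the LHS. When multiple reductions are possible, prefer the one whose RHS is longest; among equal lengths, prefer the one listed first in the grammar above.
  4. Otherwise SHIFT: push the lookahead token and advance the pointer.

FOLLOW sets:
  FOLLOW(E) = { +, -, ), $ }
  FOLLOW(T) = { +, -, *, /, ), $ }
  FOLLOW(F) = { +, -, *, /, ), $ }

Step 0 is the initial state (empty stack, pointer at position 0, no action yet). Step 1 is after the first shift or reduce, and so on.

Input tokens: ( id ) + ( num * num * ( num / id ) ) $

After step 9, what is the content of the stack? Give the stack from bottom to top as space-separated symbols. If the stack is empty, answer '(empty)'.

Step 1: shift (. Stack=[(] ptr=1 lookahead=id remaining=[id ) + ( num * num * ( num / id ) ) $]
Step 2: shift id. Stack=[( id] ptr=2 lookahead=) remaining=[) + ( num * num * ( num / id ) ) $]
Step 3: reduce F->id. Stack=[( F] ptr=2 lookahead=) remaining=[) + ( num * num * ( num / id ) ) $]
Step 4: reduce T->F. Stack=[( T] ptr=2 lookahead=) remaining=[) + ( num * num * ( num / id ) ) $]
Step 5: reduce E->T. Stack=[( E] ptr=2 lookahead=) remaining=[) + ( num * num * ( num / id ) ) $]
Step 6: shift ). Stack=[( E )] ptr=3 lookahead=+ remaining=[+ ( num * num * ( num / id ) ) $]
Step 7: reduce F->( E ). Stack=[F] ptr=3 lookahead=+ remaining=[+ ( num * num * ( num / id ) ) $]
Step 8: reduce T->F. Stack=[T] ptr=3 lookahead=+ remaining=[+ ( num * num * ( num / id ) ) $]
Step 9: reduce E->T. Stack=[E] ptr=3 lookahead=+ remaining=[+ ( num * num * ( num / id ) ) $]

Answer: E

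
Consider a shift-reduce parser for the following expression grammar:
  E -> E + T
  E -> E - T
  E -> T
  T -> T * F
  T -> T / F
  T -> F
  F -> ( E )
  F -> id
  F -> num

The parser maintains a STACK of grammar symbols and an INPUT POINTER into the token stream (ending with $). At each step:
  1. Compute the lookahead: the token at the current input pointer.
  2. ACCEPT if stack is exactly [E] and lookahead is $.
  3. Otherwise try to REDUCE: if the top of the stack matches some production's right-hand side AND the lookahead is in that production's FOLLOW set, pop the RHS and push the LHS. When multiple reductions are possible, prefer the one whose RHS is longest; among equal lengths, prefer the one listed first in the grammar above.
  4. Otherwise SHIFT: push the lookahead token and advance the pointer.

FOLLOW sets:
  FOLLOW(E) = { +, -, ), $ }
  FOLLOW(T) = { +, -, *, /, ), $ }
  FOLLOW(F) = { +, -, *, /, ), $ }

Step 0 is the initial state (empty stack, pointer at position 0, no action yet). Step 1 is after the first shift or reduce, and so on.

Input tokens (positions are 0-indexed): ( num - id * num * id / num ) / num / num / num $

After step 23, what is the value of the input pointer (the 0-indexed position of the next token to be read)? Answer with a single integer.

Answer: 11

Derivation:
Step 1: shift (. Stack=[(] ptr=1 lookahead=num remaining=[num - id * num * id / num ) / num / num / num $]
Step 2: shift num. Stack=[( num] ptr=2 lookahead=- remaining=[- id * num * id / num ) / num / num / num $]
Step 3: reduce F->num. Stack=[( F] ptr=2 lookahead=- remaining=[- id * num * id / num ) / num / num / num $]
Step 4: reduce T->F. Stack=[( T] ptr=2 lookahead=- remaining=[- id * num * id / num ) / num / num / num $]
Step 5: reduce E->T. Stack=[( E] ptr=2 lookahead=- remaining=[- id * num * id / num ) / num / num / num $]
Step 6: shift -. Stack=[( E -] ptr=3 lookahead=id remaining=[id * num * id / num ) / num / num / num $]
Step 7: shift id. Stack=[( E - id] ptr=4 lookahead=* remaining=[* num * id / num ) / num / num / num $]
Step 8: reduce F->id. Stack=[( E - F] ptr=4 lookahead=* remaining=[* num * id / num ) / num / num / num $]
Step 9: reduce T->F. Stack=[( E - T] ptr=4 lookahead=* remaining=[* num * id / num ) / num / num / num $]
Step 10: shift *. Stack=[( E - T *] ptr=5 lookahead=num remaining=[num * id / num ) / num / num / num $]
Step 11: shift num. Stack=[( E - T * num] ptr=6 lookahead=* remaining=[* id / num ) / num / num / num $]
Step 12: reduce F->num. Stack=[( E - T * F] ptr=6 lookahead=* remaining=[* id / num ) / num / num / num $]
Step 13: reduce T->T * F. Stack=[( E - T] ptr=6 lookahead=* remaining=[* id / num ) / num / num / num $]
Step 14: shift *. Stack=[( E - T *] ptr=7 lookahead=id remaining=[id / num ) / num / num / num $]
Step 15: shift id. Stack=[( E - T * id] ptr=8 lookahead=/ remaining=[/ num ) / num / num / num $]
Step 16: reduce F->id. Stack=[( E - T * F] ptr=8 lookahead=/ remaining=[/ num ) / num / num / num $]
Step 17: reduce T->T * F. Stack=[( E - T] ptr=8 lookahead=/ remaining=[/ num ) / num / num / num $]
Step 18: shift /. Stack=[( E - T /] ptr=9 lookahead=num remaining=[num ) / num / num / num $]
Step 19: shift num. Stack=[( E - T / num] ptr=10 lookahead=) remaining=[) / num / num / num $]
Step 20: reduce F->num. Stack=[( E - T / F] ptr=10 lookahead=) remaining=[) / num / num / num $]
Step 21: reduce T->T / F. Stack=[( E - T] ptr=10 lookahead=) remaining=[) / num / num / num $]
Step 22: reduce E->E - T. Stack=[( E] ptr=10 lookahead=) remaining=[) / num / num / num $]
Step 23: shift ). Stack=[( E )] ptr=11 lookahead=/ remaining=[/ num / num / num $]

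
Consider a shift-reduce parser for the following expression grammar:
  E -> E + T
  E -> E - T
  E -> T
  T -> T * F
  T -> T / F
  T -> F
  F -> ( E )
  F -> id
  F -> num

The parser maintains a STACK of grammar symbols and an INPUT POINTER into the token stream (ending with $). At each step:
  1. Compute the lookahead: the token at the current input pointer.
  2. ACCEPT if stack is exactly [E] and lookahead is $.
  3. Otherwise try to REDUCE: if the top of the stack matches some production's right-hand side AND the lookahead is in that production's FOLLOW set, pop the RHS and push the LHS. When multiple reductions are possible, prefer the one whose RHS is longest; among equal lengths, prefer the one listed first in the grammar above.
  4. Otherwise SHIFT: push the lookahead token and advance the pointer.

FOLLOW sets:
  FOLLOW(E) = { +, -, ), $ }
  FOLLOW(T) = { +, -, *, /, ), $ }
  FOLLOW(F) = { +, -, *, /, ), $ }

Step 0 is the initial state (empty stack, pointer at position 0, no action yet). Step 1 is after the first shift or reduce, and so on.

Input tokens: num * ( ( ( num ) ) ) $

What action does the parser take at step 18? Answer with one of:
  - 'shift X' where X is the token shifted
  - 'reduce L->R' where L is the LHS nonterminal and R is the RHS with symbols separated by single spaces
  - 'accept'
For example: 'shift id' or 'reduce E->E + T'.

Step 1: shift num. Stack=[num] ptr=1 lookahead=* remaining=[* ( ( ( num ) ) ) $]
Step 2: reduce F->num. Stack=[F] ptr=1 lookahead=* remaining=[* ( ( ( num ) ) ) $]
Step 3: reduce T->F. Stack=[T] ptr=1 lookahead=* remaining=[* ( ( ( num ) ) ) $]
Step 4: shift *. Stack=[T *] ptr=2 lookahead=( remaining=[( ( ( num ) ) ) $]
Step 5: shift (. Stack=[T * (] ptr=3 lookahead=( remaining=[( ( num ) ) ) $]
Step 6: shift (. Stack=[T * ( (] ptr=4 lookahead=( remaining=[( num ) ) ) $]
Step 7: shift (. Stack=[T * ( ( (] ptr=5 lookahead=num remaining=[num ) ) ) $]
Step 8: shift num. Stack=[T * ( ( ( num] ptr=6 lookahead=) remaining=[) ) ) $]
Step 9: reduce F->num. Stack=[T * ( ( ( F] ptr=6 lookahead=) remaining=[) ) ) $]
Step 10: reduce T->F. Stack=[T * ( ( ( T] ptr=6 lookahead=) remaining=[) ) ) $]
Step 11: reduce E->T. Stack=[T * ( ( ( E] ptr=6 lookahead=) remaining=[) ) ) $]
Step 12: shift ). Stack=[T * ( ( ( E )] ptr=7 lookahead=) remaining=[) ) $]
Step 13: reduce F->( E ). Stack=[T * ( ( F] ptr=7 lookahead=) remaining=[) ) $]
Step 14: reduce T->F. Stack=[T * ( ( T] ptr=7 lookahead=) remaining=[) ) $]
Step 15: reduce E->T. Stack=[T * ( ( E] ptr=7 lookahead=) remaining=[) ) $]
Step 16: shift ). Stack=[T * ( ( E )] ptr=8 lookahead=) remaining=[) $]
Step 17: reduce F->( E ). Stack=[T * ( F] ptr=8 lookahead=) remaining=[) $]
Step 18: reduce T->F. Stack=[T * ( T] ptr=8 lookahead=) remaining=[) $]

Answer: reduce T->F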